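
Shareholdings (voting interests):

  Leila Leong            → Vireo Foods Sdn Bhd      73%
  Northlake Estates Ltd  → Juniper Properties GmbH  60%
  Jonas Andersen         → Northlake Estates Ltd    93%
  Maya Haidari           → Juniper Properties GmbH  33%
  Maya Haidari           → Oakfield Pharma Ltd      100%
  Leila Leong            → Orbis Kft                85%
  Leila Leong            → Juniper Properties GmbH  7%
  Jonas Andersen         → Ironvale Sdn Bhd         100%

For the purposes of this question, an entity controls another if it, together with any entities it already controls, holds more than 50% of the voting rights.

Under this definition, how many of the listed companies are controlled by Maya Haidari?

1

Maya holds 100% of Oakfield, so Maya controls Oakfield.
No other company's threshold is met.
Maya controls 1 company.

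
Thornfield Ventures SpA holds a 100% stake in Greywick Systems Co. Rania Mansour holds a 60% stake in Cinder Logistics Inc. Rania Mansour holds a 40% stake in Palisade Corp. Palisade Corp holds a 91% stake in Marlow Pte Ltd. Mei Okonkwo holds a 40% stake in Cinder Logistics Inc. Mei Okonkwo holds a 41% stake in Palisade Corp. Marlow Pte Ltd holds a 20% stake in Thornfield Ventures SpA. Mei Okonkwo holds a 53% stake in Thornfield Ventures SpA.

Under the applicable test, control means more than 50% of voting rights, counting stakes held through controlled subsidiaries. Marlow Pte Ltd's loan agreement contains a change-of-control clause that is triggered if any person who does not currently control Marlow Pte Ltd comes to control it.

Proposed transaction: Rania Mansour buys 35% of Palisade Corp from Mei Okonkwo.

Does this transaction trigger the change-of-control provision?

The purchase adds only to Rania's holdings (Mei's stake shrinks), so Rania is the only person who could newly come to control Marlow.
Rania holds 60% of Cinder, so Rania controls Cinder.
Neither Rania nor any entity Rania controls holds any voting interest in Marlow.
So before the transaction, Rania does not control Marlow.
After the purchase, Rania's direct stake in Palisade rises to 40% + 35% = 75%, and Mei's stake falls to 6%.
Rania holds 75% of Palisade, so Rania controls Palisade.
Palisade holds 91% of Marlow, so Rania controls Marlow.
Rania did not control Marlow before and does after, so the clause is triggered.

Yes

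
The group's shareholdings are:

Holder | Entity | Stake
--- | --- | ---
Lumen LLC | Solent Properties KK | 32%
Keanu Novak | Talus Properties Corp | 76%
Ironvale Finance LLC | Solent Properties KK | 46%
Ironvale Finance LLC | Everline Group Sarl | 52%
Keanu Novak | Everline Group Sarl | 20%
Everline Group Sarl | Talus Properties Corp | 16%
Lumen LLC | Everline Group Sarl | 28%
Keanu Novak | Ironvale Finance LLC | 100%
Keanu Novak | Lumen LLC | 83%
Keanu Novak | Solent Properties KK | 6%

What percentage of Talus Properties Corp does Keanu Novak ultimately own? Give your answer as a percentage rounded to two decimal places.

91.24%

Keanu reaches Talus along 4 paths.
Via Ironvale → Everline: 100% × 52% × 16% = 8.32%.
Via Everline: 20% × 16% = 3.2%.
Via Lumen → Everline: 83% × 28% × 16% = 3.7184%.
Direct stake: 76% = 76%.
Total: 8.32% + 3.2% + 3.7184% + 76% = 91.2384%.
Rounded: 91.24%.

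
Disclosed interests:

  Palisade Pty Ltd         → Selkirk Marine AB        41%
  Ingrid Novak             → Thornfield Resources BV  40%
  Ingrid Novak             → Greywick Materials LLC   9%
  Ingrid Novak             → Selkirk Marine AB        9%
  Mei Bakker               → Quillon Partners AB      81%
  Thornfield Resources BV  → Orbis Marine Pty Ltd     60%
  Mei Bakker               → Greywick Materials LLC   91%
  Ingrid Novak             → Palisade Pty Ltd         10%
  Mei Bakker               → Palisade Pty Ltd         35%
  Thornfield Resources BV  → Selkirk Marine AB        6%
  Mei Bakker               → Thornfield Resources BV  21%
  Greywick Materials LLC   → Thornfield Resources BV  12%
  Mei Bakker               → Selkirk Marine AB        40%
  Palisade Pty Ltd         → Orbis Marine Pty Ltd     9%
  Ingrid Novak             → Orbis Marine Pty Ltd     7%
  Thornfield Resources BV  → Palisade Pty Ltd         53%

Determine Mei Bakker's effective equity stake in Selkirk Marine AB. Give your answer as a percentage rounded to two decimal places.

Mei reaches Selkirk along 6 paths.
Via Palisade: 35% × 41% = 14.35%.
Via Thornfield → Palisade: 21% × 53% × 41% = 4.5633%.
Via Greywick → Thornfield → Palisade: 91% × 12% × 53% × 41% = 2.372916%.
Via Thornfield: 21% × 6% = 1.26%.
Via Greywick → Thornfield: 91% × 12% × 6% = 0.6552%.
Direct stake: 40% = 40%.
Total: 14.35% + 4.5633% + 2.372916% + 1.26% + 0.6552% + 40% = 63.201416%.
Rounded: 63.20%.

63.20%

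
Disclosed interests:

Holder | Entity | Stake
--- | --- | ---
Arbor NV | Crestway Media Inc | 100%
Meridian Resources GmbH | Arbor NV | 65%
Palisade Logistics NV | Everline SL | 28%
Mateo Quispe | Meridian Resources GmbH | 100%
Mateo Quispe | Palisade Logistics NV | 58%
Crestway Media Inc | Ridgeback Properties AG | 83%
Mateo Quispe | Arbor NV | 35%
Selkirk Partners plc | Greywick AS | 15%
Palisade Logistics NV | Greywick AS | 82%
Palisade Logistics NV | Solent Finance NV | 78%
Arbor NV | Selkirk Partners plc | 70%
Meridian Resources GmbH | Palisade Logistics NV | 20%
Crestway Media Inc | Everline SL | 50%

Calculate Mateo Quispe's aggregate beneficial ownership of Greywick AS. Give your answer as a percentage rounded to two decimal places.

74.46%

Mateo reaches Greywick along 4 paths.
Via Palisade: 58% × 82% = 47.56%.
Via Meridian → Palisade: 100% × 20% × 82% = 16.4%.
Via Meridian → Arbor → Selkirk: 100% × 65% × 70% × 15% = 6.825%.
Via Arbor → Selkirk: 35% × 70% × 15% = 3.675%.
Total: 47.56% + 16.4% + 6.825% + 3.675% = 74.46%.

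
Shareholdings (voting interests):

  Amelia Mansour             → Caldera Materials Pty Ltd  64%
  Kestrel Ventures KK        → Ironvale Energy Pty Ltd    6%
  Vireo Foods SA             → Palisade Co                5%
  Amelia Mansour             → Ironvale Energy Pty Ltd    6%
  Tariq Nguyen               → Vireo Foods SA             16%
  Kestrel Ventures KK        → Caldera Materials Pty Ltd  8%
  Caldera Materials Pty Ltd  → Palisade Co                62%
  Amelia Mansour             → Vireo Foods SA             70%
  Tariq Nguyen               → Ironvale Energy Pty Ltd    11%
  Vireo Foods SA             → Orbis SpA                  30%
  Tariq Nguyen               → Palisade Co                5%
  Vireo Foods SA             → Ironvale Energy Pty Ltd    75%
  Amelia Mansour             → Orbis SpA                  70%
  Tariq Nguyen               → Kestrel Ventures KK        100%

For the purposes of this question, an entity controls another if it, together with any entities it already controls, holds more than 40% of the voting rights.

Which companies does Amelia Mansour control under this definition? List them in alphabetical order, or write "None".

Amelia holds 70% of Vireo, so Amelia controls Vireo.
Amelia and Vireo together hold 6% + 75% = 81% of Ironvale, so Amelia controls Ironvale.
Amelia holds 64% of Caldera, so Amelia controls Caldera.
Caldera and Vireo together hold 62% + 5% = 67% of Palisade, so Amelia controls Palisade.
Amelia and Vireo together hold 70% + 30% = 100% of Orbis, so Amelia controls Orbis.
No other company's threshold is met.

Caldera Materials Pty Ltd, Ironvale Energy Pty Ltd, Orbis SpA, Palisade Co, Vireo Foods SA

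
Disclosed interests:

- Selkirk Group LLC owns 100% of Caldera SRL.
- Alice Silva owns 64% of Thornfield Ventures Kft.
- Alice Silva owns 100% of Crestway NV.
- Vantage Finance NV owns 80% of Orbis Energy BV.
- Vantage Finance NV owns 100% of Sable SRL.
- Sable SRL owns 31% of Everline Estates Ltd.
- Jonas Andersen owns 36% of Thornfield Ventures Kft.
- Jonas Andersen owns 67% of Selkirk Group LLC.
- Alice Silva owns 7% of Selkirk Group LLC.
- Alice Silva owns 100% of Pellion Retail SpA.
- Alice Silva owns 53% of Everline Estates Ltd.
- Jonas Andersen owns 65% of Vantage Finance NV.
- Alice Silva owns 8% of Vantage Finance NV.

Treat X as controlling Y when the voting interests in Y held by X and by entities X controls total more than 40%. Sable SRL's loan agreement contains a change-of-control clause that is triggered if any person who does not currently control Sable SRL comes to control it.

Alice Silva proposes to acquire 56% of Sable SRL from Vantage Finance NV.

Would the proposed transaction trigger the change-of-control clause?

The purchase adds only to Alice's holdings (Vantage's stake shrinks), so Alice is the only person who could newly come to control Sable.
Alice holds 100% of Pellion, so Alice controls Pellion.
Alice holds 100% of Crestway, so Alice controls Crestway.
Alice holds 64% of Thornfield, so Alice controls Thornfield.
Alice holds 53% of Everline, so Alice controls Everline.
Neither Alice nor any entity Alice controls holds any voting interest in Sable.
So before the transaction, Alice does not control Sable.
After the purchase, Alice holds 56% of Sable directly, and Vantage's stake falls to 44%.
Alice holds 56% of Sable, so Alice controls Sable.
Alice did not control Sable before and does after, so the clause is triggered.

Yes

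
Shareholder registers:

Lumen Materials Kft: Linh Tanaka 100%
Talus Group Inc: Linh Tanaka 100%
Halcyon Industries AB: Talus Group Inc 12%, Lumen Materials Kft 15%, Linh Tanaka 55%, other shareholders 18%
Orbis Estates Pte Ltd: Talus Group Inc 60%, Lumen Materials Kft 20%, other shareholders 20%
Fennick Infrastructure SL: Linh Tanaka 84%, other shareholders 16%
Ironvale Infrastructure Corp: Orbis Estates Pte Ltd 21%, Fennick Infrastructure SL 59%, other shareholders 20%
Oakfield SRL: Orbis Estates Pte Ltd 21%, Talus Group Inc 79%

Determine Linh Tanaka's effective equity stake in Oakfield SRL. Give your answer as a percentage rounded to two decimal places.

95.80%

Linh reaches Oakfield along 3 paths.
Via Talus → Orbis: 100% × 60% × 21% = 12.6%.
Via Lumen → Orbis: 100% × 20% × 21% = 4.2%.
Via Talus: 100% × 79% = 79%.
Total: 12.6% + 4.2% + 79% = 95.8%.
Rounded: 95.80%.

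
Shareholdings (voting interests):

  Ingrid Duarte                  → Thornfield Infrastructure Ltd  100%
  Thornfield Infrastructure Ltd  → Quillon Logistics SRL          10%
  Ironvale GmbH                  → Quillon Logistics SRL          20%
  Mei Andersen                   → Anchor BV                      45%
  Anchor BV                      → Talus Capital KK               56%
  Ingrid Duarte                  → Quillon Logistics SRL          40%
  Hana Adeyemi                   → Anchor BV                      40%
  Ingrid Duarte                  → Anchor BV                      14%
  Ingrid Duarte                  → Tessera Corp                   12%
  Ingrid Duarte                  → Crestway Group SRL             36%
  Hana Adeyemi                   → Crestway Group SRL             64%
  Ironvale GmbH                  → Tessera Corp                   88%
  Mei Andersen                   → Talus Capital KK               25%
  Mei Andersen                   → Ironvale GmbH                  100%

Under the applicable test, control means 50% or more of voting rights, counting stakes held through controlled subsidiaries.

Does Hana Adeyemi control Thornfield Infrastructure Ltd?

No

Hana holds 64% of Crestway, so Hana controls Crestway.
Neither Hana nor any entity Hana controls holds any voting interest in Thornfield.
So Hana does not control Thornfield.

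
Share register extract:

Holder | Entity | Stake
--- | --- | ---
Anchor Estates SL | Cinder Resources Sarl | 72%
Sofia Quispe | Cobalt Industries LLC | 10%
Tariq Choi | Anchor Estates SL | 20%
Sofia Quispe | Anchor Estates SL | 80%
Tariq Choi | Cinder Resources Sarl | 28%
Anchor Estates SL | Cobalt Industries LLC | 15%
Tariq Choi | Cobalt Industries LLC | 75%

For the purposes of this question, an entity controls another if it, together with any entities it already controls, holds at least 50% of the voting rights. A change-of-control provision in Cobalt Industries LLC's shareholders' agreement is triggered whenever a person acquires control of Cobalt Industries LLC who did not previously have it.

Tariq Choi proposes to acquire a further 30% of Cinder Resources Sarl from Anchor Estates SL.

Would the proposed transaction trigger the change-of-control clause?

No

The purchase adds only to Tariq's holdings (Anchor's stake shrinks), so Tariq is the only person who could newly come to control Cobalt.
Tariq holds 75% of Cobalt, so Tariq controls Cobalt.
So Tariq already controls Cobalt before the transaction.
After the purchase, Tariq's direct stake in Cinder rises to 28% + 30% = 58%, and Anchor's stake falls to 42%.
Tariq controlled Cobalt already, so this is not a new person acquiring control; every other person's position is unchanged or reduced.
No new person acquires control, so the clause is not triggered.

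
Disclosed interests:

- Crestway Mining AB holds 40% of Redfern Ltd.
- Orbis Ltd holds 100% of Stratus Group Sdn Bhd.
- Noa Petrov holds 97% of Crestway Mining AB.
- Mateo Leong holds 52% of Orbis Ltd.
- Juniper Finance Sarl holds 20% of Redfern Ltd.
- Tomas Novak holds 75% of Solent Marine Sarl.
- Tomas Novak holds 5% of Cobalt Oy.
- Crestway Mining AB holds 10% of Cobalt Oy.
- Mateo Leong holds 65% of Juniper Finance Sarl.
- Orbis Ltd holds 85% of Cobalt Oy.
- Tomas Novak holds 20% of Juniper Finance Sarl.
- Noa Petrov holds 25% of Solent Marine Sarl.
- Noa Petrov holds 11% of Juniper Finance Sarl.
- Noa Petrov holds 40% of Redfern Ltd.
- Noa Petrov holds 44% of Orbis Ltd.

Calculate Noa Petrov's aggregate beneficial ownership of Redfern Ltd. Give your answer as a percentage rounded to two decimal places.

Noa reaches Redfern along 3 paths.
Direct stake: 40% = 40%.
Via Crestway: 97% × 40% = 38.8%.
Via Juniper: 11% × 20% = 2.2%.
Total: 40% + 38.8% + 2.2% = 81%.
Rounded: 81.00%.

81.00%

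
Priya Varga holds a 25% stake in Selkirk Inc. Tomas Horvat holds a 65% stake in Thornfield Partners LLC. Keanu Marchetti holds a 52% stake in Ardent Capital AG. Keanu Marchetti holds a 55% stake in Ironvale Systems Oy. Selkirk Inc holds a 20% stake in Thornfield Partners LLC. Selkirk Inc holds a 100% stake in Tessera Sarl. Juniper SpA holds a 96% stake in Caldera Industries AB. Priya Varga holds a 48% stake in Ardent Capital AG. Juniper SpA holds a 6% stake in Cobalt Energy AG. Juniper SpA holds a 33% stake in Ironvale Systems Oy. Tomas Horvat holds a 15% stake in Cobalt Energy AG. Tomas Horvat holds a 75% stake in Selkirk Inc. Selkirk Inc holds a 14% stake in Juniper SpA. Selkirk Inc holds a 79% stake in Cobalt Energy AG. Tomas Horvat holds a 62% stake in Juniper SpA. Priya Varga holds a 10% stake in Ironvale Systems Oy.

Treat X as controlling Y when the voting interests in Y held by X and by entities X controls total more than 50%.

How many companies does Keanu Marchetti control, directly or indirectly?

Keanu holds 55% of Ironvale, so Keanu controls Ironvale.
Keanu holds 52% of Ardent, so Keanu controls Ardent.
No other company's threshold is met.
Keanu controls 2 companies.

2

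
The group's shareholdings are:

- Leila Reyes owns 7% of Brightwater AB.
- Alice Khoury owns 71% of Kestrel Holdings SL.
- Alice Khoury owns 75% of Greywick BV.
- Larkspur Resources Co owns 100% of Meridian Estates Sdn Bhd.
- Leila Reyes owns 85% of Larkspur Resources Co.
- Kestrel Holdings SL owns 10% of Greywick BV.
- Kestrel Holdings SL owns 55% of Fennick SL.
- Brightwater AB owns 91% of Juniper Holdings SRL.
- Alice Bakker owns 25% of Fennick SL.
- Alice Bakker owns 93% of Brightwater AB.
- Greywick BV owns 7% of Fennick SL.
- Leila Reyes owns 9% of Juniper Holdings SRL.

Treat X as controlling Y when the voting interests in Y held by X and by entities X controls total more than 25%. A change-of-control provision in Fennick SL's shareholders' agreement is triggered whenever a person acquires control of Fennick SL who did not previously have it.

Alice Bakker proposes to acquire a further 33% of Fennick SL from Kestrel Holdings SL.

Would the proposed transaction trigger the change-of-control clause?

Yes

The purchase adds only to Alice Bakker's holdings (Kestrel's stake shrinks), so Alice Bakker is the only person who could newly come to control Fennick.
Alice Bakker holds 93% of Brightwater, so Alice Bakker controls Brightwater.
Brightwater holds 91% of Juniper, so Alice Bakker controls Juniper.
In Fennick, Alice Bakker's side holds only 25%, not > 25%.
So before the transaction, Alice Bakker does not control Fennick.
After the purchase, Alice Bakker's direct stake in Fennick rises to 25% + 33% = 58%, and Kestrel's stake falls to 22%.
Alice Bakker holds 58% of Fennick, so Alice Bakker controls Fennick.
Alice Bakker did not control Fennick before and does after, so the clause is triggered.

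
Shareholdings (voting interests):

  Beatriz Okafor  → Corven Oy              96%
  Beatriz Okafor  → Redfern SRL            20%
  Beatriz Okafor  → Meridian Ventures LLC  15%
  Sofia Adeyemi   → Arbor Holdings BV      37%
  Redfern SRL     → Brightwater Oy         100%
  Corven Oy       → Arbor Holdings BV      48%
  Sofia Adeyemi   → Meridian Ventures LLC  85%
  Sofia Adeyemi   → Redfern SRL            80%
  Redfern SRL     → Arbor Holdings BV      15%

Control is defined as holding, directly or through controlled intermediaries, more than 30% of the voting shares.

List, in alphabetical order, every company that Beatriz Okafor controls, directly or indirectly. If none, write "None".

Arbor Holdings BV, Corven Oy

Beatriz holds 96% of Corven, so Beatriz controls Corven.
Corven holds 48% of Arbor, so Beatriz controls Arbor.
No other company's threshold is met.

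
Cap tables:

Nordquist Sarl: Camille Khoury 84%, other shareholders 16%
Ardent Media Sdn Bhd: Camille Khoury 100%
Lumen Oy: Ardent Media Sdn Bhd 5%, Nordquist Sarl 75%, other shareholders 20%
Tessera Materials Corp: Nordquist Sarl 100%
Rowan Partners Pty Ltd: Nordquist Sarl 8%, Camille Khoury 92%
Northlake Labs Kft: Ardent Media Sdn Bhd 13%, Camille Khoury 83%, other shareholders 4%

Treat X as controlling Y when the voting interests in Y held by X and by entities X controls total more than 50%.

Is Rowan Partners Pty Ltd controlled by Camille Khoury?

Yes

Camille holds 84% of Nordquist, so Camille controls Nordquist.
Nordquist and Camille together hold 8% + 92% = 100% of Rowan, so Camille controls Rowan.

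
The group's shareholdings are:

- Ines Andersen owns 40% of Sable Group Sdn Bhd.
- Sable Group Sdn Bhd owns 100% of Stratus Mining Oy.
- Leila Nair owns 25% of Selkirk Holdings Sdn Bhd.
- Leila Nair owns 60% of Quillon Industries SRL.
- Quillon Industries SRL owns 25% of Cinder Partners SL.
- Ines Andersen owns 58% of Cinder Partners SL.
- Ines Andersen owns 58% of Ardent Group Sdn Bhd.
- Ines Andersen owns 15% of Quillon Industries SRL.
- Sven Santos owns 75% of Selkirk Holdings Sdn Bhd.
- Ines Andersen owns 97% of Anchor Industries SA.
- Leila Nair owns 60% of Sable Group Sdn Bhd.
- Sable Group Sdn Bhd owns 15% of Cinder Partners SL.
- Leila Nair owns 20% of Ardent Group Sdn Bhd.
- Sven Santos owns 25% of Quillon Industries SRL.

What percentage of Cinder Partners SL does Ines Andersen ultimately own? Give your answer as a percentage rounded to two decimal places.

Ines reaches Cinder along 3 paths.
Via Sable: 40% × 15% = 6%.
Via Quillon: 15% × 25% = 3.75%.
Direct stake: 58% = 58%.
Total: 6% + 3.75% + 58% = 67.75%.

67.75%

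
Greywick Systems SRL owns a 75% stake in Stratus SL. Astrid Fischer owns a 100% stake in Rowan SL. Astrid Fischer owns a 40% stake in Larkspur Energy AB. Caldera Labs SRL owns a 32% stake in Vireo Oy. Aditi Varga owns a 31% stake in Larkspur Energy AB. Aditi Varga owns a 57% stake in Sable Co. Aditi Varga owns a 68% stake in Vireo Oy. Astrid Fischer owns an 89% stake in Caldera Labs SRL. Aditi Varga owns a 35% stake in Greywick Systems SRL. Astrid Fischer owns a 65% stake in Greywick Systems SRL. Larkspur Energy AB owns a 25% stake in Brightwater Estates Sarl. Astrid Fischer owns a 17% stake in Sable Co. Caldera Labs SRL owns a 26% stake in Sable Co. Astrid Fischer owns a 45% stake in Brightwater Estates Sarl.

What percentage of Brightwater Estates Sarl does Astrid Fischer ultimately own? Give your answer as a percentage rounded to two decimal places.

Astrid reaches Brightwater along 2 paths.
Direct stake: 45% = 45%.
Via Larkspur: 40% × 25% = 10%.
Total: 45% + 10% = 55%.
Rounded: 55.00%.

55.00%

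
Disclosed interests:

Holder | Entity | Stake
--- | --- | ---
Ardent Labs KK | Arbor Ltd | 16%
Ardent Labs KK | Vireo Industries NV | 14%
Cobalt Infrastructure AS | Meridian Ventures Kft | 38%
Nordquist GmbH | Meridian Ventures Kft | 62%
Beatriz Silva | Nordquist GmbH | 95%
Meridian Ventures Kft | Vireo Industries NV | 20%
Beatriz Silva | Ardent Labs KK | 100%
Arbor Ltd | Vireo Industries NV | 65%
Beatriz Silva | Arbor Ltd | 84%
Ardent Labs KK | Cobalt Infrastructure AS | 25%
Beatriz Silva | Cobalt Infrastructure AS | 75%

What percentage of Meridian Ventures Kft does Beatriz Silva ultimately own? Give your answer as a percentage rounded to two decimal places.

Beatriz reaches Meridian along 3 paths.
Via Nordquist: 95% × 62% = 58.9%.
Via Ardent → Cobalt: 100% × 25% × 38% = 9.5%.
Via Cobalt: 75% × 38% = 28.5%.
Total: 58.9% + 9.5% + 28.5% = 96.9%.
Rounded: 96.90%.

96.90%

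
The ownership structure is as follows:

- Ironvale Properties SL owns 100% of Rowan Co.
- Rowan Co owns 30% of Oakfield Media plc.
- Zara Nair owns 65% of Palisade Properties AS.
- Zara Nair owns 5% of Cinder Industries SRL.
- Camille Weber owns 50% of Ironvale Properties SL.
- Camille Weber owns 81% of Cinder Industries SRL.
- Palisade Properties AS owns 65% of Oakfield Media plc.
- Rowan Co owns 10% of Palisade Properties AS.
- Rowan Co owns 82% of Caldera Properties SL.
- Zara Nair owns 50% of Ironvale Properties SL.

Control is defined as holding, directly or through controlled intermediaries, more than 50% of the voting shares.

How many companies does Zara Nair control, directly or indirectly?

Zara holds 65% of Palisade, so Zara controls Palisade.
Palisade holds 65% of Oakfield, so Zara controls Oakfield.
No other company's threshold is met.
Zara controls 2 companies.

2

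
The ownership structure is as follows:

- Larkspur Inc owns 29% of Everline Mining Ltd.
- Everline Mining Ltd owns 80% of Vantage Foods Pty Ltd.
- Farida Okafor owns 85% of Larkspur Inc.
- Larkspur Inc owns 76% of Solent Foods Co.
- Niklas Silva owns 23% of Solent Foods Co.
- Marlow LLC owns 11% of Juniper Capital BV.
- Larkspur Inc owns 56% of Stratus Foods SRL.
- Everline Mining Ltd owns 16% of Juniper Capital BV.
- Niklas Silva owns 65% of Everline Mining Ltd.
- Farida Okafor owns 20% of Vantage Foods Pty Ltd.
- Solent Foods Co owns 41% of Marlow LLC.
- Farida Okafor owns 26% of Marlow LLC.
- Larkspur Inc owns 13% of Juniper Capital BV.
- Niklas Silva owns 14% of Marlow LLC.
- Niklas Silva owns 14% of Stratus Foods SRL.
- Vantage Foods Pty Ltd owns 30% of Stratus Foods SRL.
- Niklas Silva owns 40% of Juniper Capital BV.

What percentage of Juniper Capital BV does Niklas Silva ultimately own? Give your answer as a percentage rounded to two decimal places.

52.98%

Niklas reaches Juniper along 4 paths.
Via Everline: 65% × 16% = 10.4%.
Direct stake: 40% = 40%.
Via Solent → Marlow: 23% × 41% × 11% = 1.0373%.
Via Marlow: 14% × 11% = 1.54%.
Total: 10.4% + 40% + 1.0373% + 1.54% = 52.9773%.
Rounded: 52.98%.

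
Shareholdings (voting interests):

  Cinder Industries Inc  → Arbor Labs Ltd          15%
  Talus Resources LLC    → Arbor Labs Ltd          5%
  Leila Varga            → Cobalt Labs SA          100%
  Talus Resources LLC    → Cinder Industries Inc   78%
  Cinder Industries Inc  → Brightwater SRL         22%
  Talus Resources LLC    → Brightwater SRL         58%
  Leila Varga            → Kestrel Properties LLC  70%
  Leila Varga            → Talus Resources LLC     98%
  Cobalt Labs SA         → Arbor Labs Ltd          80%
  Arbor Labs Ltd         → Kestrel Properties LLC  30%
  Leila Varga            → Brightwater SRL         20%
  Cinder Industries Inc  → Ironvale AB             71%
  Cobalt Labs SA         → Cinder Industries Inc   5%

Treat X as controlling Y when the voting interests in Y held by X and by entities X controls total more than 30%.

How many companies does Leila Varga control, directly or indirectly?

Leila holds 100% of Cobalt, so Leila controls Cobalt.
Leila holds 98% of Talus, so Leila controls Talus.
Talus and Cobalt together hold 78% + 5% = 83% of Cinder, so Leila controls Cinder.
Cobalt and Cinder and Talus together hold 80% + 15% + 5% = 100% of Arbor, so Leila controls Arbor.
Arbor and Leila together hold 30% + 70% = 100% of Kestrel, so Leila controls Kestrel.
Talus and Leila and Cinder together hold 58% + 20% + 22% = 100% of Brightwater, so Leila controls Brightwater.
Cinder holds 71% of Ironvale, so Leila controls Ironvale.
Leila controls 7 companies.

7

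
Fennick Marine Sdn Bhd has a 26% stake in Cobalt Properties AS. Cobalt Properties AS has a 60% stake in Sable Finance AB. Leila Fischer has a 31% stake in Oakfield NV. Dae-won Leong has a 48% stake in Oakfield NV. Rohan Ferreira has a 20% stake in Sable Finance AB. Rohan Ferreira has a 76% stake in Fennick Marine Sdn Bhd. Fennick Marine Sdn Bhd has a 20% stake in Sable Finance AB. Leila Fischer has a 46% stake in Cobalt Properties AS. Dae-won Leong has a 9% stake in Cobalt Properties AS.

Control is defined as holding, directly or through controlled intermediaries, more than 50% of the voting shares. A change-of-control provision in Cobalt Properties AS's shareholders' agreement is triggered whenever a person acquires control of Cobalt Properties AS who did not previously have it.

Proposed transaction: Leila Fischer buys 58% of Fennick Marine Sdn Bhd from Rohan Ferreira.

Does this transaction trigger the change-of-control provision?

Yes

The purchase adds only to Leila's holdings (Rohan's stake shrinks), so Leila is the only person who could newly come to control Cobalt.
Leila's largest direct stake is 46% in Cobalt, which does not meet the threshold, so Leila controls no company.
In Cobalt, Leila's side holds only 46%, not > 50%.
So before the transaction, Leila does not control Cobalt.
After the purchase, Leila holds 58% of Fennick directly, and Rohan's stake falls to 18%.
Leila holds 58% of Fennick, so Leila controls Fennick.
Leila and Fennick together hold 46% + 26% = 72% of Cobalt, so Leila controls Cobalt.
Leila did not control Cobalt before and does after, so the clause is triggered.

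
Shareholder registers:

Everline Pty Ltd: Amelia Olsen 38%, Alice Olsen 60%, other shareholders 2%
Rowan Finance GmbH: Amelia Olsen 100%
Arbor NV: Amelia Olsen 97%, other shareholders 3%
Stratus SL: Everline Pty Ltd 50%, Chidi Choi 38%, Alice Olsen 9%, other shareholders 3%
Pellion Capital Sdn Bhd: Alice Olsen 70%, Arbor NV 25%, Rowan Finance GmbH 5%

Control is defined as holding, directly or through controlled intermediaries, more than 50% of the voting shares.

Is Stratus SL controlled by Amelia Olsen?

No

Amelia holds 100% of Rowan, so Amelia controls Rowan.
Amelia holds 97% of Arbor, so Amelia controls Arbor.
Neither Amelia nor any entity Amelia controls holds any voting interest in Stratus.
So Amelia does not control Stratus.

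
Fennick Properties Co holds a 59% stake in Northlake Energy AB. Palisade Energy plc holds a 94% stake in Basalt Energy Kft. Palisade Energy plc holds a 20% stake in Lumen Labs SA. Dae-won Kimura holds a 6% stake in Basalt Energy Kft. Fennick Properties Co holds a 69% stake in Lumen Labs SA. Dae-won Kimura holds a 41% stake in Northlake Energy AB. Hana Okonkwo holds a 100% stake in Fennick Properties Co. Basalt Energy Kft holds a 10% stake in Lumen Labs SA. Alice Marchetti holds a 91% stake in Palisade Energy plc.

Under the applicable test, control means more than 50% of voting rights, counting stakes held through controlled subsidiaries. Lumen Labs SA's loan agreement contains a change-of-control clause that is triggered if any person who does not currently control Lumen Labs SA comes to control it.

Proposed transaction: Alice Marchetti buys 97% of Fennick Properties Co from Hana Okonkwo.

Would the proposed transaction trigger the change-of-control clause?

The purchase adds only to Alice's holdings (Hana's stake shrinks), so Alice is the only person who could newly come to control Lumen.
Alice holds 91% of Palisade, so Alice controls Palisade.
Palisade holds 94% of Basalt, so Alice controls Basalt.
In Lumen, Alice's side holds only 10% + 20% = 30%, not > 50%.
So before the transaction, Alice does not control Lumen.
After the purchase, Alice holds 97% of Fennick directly, and Hana's stake falls to 3%.
Alice holds 97% of Fennick, so Alice controls Fennick.
Fennick and Basalt and Palisade together hold 69% + 10% + 20% = 99% of Lumen, so Alice controls Lumen.
Alice did not control Lumen before and does after, so the clause is triggered.

Yes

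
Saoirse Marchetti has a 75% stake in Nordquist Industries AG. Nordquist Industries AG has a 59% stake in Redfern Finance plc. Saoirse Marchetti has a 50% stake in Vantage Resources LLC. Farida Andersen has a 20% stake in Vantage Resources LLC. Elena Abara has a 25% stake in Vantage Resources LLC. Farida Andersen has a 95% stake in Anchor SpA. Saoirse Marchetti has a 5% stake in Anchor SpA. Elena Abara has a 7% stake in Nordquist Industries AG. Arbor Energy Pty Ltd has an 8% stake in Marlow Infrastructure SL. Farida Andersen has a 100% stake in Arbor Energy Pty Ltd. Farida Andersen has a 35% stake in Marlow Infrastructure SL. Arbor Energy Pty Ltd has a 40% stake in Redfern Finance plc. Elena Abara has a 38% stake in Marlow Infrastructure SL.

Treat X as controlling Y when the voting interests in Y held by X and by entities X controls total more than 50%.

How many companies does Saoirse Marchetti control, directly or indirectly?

2

Saoirse holds 75% of Nordquist, so Saoirse controls Nordquist.
Nordquist holds 59% of Redfern, so Saoirse controls Redfern.
No other company's threshold is met.
Saoirse controls 2 companies.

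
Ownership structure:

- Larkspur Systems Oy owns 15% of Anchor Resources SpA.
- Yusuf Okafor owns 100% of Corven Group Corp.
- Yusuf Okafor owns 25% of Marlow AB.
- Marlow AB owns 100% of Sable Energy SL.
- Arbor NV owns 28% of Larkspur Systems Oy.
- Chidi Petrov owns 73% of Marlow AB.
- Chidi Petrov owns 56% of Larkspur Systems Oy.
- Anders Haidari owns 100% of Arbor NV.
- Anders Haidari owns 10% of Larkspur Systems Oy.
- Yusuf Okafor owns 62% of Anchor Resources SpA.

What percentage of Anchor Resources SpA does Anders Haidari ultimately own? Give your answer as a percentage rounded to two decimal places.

5.70%

Anders reaches Anchor along 2 paths.
Via Arbor → Larkspur: 100% × 28% × 15% = 4.2%.
Via Larkspur: 10% × 15% = 1.5%.
Total: 4.2% + 1.5% = 5.7%.
Rounded: 5.70%.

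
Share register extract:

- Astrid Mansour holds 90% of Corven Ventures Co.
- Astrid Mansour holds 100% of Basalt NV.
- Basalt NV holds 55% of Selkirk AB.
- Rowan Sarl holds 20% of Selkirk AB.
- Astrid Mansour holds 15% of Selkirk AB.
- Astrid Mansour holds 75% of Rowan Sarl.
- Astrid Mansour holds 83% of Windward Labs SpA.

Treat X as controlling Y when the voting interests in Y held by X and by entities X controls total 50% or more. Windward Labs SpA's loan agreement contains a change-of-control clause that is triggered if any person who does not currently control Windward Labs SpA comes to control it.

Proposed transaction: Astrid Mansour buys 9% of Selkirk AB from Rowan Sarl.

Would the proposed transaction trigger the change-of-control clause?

No

The purchase adds only to Astrid's holdings (Rowan's stake shrinks), so Astrid is the only person who could newly come to control Windward.
Astrid holds 83% of Windward, so Astrid controls Windward.
So Astrid already controls Windward before the transaction.
After the purchase, Astrid's direct stake in Selkirk rises to 15% + 9% = 24%, and Rowan's stake falls to 11%.
Astrid controlled Windward already, so this is not a new person acquiring control; every other person's position is unchanged or reduced.
No new person acquires control, so the clause is not triggered.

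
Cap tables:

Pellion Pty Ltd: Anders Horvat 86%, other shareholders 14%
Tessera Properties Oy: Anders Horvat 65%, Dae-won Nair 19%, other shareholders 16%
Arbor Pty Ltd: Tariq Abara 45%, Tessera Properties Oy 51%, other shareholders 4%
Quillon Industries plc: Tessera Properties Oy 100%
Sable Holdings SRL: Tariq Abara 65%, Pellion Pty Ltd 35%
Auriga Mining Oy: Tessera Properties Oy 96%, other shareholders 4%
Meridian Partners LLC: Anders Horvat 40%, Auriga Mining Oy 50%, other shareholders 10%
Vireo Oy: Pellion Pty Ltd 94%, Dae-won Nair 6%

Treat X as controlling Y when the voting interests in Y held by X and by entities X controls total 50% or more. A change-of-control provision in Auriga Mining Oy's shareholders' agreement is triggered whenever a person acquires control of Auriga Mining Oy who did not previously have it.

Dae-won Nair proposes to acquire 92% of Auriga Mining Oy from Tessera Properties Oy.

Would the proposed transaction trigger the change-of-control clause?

Yes

The purchase adds only to Dae-won's holdings (Tessera's stake shrinks), so Dae-won is the only person who could newly come to control Auriga.
Dae-won's largest direct stake is 19% in Tessera, which does not meet the threshold, so Dae-won controls no company.
Neither Dae-won nor any entity Dae-won controls holds any voting interest in Auriga.
So before the transaction, Dae-won does not control Auriga.
After the purchase, Dae-won holds 92% of Auriga directly, and Tessera's stake falls to 4%.
Dae-won holds 92% of Auriga, so Dae-won controls Auriga.
Dae-won did not control Auriga before and does after, so the clause is triggered.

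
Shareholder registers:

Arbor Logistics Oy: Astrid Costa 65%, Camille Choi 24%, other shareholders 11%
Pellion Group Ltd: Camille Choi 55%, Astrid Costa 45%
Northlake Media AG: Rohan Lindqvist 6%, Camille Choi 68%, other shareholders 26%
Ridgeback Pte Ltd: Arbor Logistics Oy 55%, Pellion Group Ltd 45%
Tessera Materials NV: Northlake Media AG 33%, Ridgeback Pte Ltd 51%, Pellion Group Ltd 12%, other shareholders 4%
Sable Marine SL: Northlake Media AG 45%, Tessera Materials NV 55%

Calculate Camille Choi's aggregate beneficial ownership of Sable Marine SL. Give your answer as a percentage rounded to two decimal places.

57.22%

Camille reaches Sable along 5 paths.
Via Northlake: 68% × 45% = 30.6%.
Via Northlake → Tessera: 68% × 33% × 55% = 12.342%.
Via Arbor → Ridgeback → Tessera: 24% × 55% × 51% × 55% = 3.7026%.
Via Pellion → Ridgeback → Tessera: 55% × 45% × 51% × 55% = 6.942375%.
Via Pellion → Tessera: 55% × 12% × 55% = 3.63%.
Total: 30.6% + 12.342% + 3.7026% + 6.942375% + 3.63% = 57.216975%.
Rounded: 57.22%.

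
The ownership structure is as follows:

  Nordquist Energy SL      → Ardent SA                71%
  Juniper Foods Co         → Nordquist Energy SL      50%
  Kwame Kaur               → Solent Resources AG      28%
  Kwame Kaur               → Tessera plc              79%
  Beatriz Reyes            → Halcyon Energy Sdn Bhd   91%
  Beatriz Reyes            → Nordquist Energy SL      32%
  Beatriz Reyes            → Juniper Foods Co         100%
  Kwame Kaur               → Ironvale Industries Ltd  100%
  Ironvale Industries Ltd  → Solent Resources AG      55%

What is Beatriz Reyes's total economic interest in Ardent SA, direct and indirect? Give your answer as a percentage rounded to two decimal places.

Beatriz reaches Ardent along 2 paths.
Via Juniper → Nordquist: 100% × 50% × 71% = 35.5%.
Via Nordquist: 32% × 71% = 22.72%.
Total: 35.5% + 22.72% = 58.22%.

58.22%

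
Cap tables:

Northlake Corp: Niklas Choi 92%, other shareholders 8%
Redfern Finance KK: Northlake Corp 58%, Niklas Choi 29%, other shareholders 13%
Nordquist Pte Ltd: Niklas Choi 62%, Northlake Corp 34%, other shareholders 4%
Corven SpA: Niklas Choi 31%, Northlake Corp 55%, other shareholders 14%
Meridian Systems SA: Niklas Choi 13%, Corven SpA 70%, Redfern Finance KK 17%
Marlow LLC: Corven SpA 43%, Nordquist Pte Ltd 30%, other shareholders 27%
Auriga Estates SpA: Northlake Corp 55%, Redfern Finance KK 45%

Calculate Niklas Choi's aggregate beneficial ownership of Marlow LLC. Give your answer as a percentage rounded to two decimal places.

Niklas reaches Marlow along 4 paths.
Via Corven: 31% × 43% = 13.33%.
Via Northlake → Corven: 92% × 55% × 43% = 21.758%.
Via Nordquist: 62% × 30% = 18.6%.
Via Northlake → Nordquist: 92% × 34% × 30% = 9.384%.
Total: 13.33% + 21.758% + 18.6% + 9.384% = 63.072%.
Rounded: 63.07%.

63.07%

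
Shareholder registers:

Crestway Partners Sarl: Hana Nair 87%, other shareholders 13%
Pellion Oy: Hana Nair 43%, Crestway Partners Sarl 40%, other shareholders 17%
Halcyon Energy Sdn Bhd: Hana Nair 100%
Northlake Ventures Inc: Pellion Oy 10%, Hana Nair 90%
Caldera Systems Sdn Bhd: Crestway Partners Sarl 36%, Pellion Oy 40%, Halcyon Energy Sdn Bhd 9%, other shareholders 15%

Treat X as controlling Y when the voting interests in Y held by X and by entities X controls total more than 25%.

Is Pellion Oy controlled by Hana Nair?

Yes

Hana holds 87% of Crestway, so Hana controls Crestway.
Hana and Crestway together hold 43% + 40% = 83% of Pellion, so Hana controls Pellion.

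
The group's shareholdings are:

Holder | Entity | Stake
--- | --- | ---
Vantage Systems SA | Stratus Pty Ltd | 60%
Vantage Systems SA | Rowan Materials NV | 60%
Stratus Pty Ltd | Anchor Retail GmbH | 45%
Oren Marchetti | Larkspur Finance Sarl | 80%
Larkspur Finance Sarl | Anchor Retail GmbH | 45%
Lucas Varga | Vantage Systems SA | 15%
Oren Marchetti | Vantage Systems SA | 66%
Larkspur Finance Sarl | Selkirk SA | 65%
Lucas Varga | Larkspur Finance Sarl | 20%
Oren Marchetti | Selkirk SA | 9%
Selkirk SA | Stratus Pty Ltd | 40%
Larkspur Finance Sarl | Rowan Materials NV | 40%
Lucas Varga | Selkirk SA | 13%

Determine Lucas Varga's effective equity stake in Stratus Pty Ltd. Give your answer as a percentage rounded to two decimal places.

Lucas reaches Stratus along 3 paths.
Via Vantage: 15% × 60% = 9%.
Via Selkirk: 13% × 40% = 5.2%.
Via Larkspur → Selkirk: 20% × 65% × 40% = 5.2%.
Total: 9% + 5.2% + 5.2% = 19.4%.
Rounded: 19.40%.

19.40%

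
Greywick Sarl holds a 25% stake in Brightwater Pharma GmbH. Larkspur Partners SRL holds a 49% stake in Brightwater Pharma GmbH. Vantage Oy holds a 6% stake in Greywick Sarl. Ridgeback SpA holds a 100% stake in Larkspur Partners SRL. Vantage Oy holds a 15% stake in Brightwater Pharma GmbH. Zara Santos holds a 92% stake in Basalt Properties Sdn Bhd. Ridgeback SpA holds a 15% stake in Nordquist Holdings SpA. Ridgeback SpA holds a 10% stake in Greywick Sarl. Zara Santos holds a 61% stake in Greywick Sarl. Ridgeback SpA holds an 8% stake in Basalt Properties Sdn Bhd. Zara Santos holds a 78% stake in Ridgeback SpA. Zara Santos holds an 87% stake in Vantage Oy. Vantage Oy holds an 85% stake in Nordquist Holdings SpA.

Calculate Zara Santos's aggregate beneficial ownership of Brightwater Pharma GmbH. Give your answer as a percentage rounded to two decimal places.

69.78%

Zara reaches Brightwater along 5 paths.
Via Ridgeback → Larkspur: 78% × 100% × 49% = 38.22%.
Via Greywick: 61% × 25% = 15.25%.
Via Ridgeback → Greywick: 78% × 10% × 25% = 1.95%.
Via Vantage → Greywick: 87% × 6% × 25% = 1.305%.
Via Vantage: 87% × 15% = 13.05%.
Total: 38.22% + 15.25% + 1.95% + 1.305% + 13.05% = 69.775%.
Rounded: 69.78%.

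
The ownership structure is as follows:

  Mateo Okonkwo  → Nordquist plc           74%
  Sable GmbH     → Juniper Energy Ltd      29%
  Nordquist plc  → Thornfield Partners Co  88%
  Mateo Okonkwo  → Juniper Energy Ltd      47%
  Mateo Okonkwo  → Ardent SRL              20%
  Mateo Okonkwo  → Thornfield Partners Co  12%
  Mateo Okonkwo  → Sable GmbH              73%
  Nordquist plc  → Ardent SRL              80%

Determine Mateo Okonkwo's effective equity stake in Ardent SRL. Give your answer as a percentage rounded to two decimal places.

79.20%

Mateo reaches Ardent along 2 paths.
Direct stake: 20% = 20%.
Via Nordquist: 74% × 80% = 59.2%.
Total: 20% + 59.2% = 79.2%.
Rounded: 79.20%.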